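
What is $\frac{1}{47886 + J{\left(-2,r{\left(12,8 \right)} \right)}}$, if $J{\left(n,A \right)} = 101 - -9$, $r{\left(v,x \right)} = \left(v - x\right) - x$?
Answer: $\frac{1}{47996} \approx 2.0835 \cdot 10^{-5}$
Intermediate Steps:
$r{\left(v,x \right)} = v - 2 x$
$J{\left(n,A \right)} = 110$ ($J{\left(n,A \right)} = 101 + 9 = 110$)
$\frac{1}{47886 + J{\left(-2,r{\left(12,8 \right)} \right)}} = \frac{1}{47886 + 110} = \frac{1}{47996}$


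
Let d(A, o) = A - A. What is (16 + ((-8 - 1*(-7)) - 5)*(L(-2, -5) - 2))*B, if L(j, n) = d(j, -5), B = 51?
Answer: 1428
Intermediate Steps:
d(A, o) = 0
L(j, n) = 0
(16 + ((-8 - 1*(-7)) - 5)*(L(-2, -5) - 2))*B = (16 + ((-8 - 1*(-7)) - 5)*(0 - 2))*51 = (16 + ((-8 + 7) - 5)*(-2))*51 = (16 + (-1 - 5)*(-2))*51 = (16 - 6*(-2))*51 = (16 + 12)*51 = 28*51 = 1428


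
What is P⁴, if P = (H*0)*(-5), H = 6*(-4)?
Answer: 0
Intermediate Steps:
H = -24
P = 0 (P = -24*0*(-5) = 0*(-5) = 0)
P⁴ = 0⁴ = 0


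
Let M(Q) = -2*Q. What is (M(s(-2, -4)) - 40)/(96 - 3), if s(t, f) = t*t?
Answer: -16/31 ≈ -0.51613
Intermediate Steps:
s(t, f) = t²
(M(s(-2, -4)) - 40)/(96 - 3) = (-2*(-2)² - 40)/(96 - 3) = (-2*4 - 40)/93 = (-8 - 40)*(1/93) = -48*1/93 = -16/31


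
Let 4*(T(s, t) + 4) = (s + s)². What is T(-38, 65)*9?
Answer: 12960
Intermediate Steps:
T(s, t) = -4 + s² (T(s, t) = -4 + (s + s)²/4 = -4 + (2*s)²/4 = -4 + (4*s²)/4 = -4 + s²)
T(-38, 65)*9 = (-4 + (-38)²)*9 = (-4 + 1444)*9 = 1440*9 = 12960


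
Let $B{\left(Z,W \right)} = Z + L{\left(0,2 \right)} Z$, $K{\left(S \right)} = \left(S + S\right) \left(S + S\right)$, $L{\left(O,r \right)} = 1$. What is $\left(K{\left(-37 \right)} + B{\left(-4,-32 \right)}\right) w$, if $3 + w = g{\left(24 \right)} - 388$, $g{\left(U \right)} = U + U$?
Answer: $-1875524$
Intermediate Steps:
$K{\left(S \right)} = 4 S^{2}$ ($K{\left(S \right)} = 2 S 2 S = 4 S^{2}$)
$g{\left(U \right)} = 2 U$
$B{\left(Z,W \right)} = 2 Z$ ($B{\left(Z,W \right)} = Z + 1 Z = Z + Z = 2 Z$)
$w = -343$ ($w = -3 + \left(2 \cdot 24 - 388\right) = -3 + \left(48 - 388\right) = -3 - 340 = -343$)
$\left(K{\left(-37 \right)} + B{\left(-4,-32 \right)}\right) w = \left(4 \left(-37\right)^{2} + 2 \left(-4\right)\right) \left(-343\right) = \left(4 \cdot 1369 - 8\right) \left(-343\right) = \left(5476 - 8\right) \left(-343\right) = 5468 \left(-343\right) = -1875524$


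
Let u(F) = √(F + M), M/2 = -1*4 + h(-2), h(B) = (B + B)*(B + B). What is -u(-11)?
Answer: -√13 ≈ -3.6056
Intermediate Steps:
h(B) = 4*B² (h(B) = (2*B)*(2*B) = 4*B²)
M = 24 (M = 2*(-1*4 + 4*(-2)²) = 2*(-4 + 4*4) = 2*(-4 + 16) = 2*12 = 24)
u(F) = √(24 + F) (u(F) = √(F + 24) = √(24 + F))
-u(-11) = -√(24 - 11) = -√13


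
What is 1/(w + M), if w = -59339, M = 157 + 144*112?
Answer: -1/43054 ≈ -2.3227e-5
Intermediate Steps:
M = 16285 (M = 157 + 16128 = 16285)
1/(w + M) = 1/(-59339 + 16285) = 1/(-43054) = -1/43054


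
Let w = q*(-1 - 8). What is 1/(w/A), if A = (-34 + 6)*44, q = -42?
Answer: -88/27 ≈ -3.2593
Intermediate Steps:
w = 378 (w = -42*(-1 - 8) = -42*(-9) = 378)
A = -1232 (A = -28*44 = -1232)
1/(w/A) = 1/(378/(-1232)) = 1/(378*(-1/1232)) = 1/(-27/88) = -88/27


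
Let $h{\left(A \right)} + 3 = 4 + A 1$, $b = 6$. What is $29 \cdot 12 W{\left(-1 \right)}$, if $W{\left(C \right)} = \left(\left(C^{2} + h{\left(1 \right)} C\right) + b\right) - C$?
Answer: $2088$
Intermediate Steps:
$h{\left(A \right)} = 1 + A$ ($h{\left(A \right)} = -3 + \left(4 + A 1\right) = -3 + \left(4 + A\right) = 1 + A$)
$W{\left(C \right)} = 6 + C + C^{2}$ ($W{\left(C \right)} = \left(\left(C^{2} + \left(1 + 1\right) C\right) + 6\right) - C = \left(\left(C^{2} + 2 C\right) + 6\right) - C = \left(6 + C^{2} + 2 C\right) - C = 6 + C + C^{2}$)
$29 \cdot 12 W{\left(-1 \right)} = 29 \cdot 12 \left(6 - 1 + \left(-1\right)^{2}\right) = 348 \left(6 - 1 + 1\right) = 348 \cdot 6 = 2088$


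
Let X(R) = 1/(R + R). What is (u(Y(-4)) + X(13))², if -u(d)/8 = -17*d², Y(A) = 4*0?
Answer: 1/676 ≈ 0.0014793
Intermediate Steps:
Y(A) = 0
u(d) = 136*d² (u(d) = -(-136)*d² = 136*d²)
X(R) = 1/(2*R)
(u(Y(-4)) + X(13))² = (136*0² + (½)/13)² = (136*0 + (½)*(1/13))² = (0 + 1/26)² = (1/26)² = 1/676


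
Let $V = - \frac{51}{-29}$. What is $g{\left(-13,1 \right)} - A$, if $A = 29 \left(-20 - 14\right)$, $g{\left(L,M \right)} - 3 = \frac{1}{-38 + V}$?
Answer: $\frac{1039410}{1051} \approx 988.97$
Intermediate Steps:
$V = \frac{51}{29}$ ($V = \left(-51\right) \left(- \frac{1}{29}\right) = \frac{51}{29} \approx 1.7586$)
$g{\left(L,M \right)} = \frac{3124}{1051}$ ($g{\left(L,M \right)} = 3 + \frac{1}{-38 + \frac{51}{29}} = 3 + \frac{1}{- \frac{1051}{29}} = 3 - \frac{29}{1051} = \frac{3124}{1051}$)
$A = -986$ ($A = 29 \left(-34\right) = -986$)
$g{\left(-13,1 \right)} - A = \frac{3124}{1051} - -986 = \frac{3124}{1051} + 986 = \frac{1039410}{1051}$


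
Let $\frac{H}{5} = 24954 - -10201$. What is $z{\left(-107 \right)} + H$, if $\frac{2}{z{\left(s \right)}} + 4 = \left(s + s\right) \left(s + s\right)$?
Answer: $\frac{4024544401}{22896} \approx 1.7578 \cdot 10^{5}$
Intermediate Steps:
$H = 175775$ ($H = 5 \left(24954 - -10201\right) = 5 \left(24954 + 10201\right) = 5 \cdot 35155 = 175775$)
$z{\left(s \right)} = \frac{2}{-4 + 4 s^{2}}$ ($z{\left(s \right)} = \frac{2}{-4 + \left(s + s\right) \left(s + s\right)} = \frac{2}{-4 + 2 s 2 s} = \frac{2}{-4 + 4 s^{2}}$)
$z{\left(-107 \right)} + H = \frac{1}{2 \left(-1 + \left(-107\right)^{2}\right)} + 175775 = \frac{1}{2 \left(-1 + 11449\right)} + 175775 = \frac{1}{2 \cdot 11448} + 175775 = \frac{1}{2} \cdot \frac{1}{11448} + 175775 = \frac{1}{22896} + 175775 = \frac{4024544401}{22896}$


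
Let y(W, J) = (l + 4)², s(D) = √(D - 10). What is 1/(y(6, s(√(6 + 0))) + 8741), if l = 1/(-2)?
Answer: 4/35013 ≈ 0.00011424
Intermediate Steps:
l = -½ (l = 1*(-½) = -½ ≈ -0.50000)
s(D) = √(-10 + D)
y(W, J) = 49/4 (y(W, J) = (-½ + 4)² = (7/2)² = 49/4)
1/(y(6, s(√(6 + 0))) + 8741) = 1/(49/4 + 8741) = 1/(35013/4) = 4/35013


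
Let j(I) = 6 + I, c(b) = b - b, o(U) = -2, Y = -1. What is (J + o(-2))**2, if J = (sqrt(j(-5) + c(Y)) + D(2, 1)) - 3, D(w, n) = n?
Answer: 9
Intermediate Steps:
c(b) = 0
J = -1 (J = (sqrt((6 - 5) + 0) + 1) - 3 = (sqrt(1 + 0) + 1) - 3 = (sqrt(1) + 1) - 3 = (1 + 1) - 3 = 2 - 3 = -1)
(J + o(-2))**2 = (-1 - 2)**2 = (-3)**2 = 9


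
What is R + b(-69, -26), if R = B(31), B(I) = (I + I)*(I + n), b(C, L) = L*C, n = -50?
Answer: 616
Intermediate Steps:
b(C, L) = C*L
B(I) = 2*I*(-50 + I) (B(I) = (I + I)*(I - 50) = (2*I)*(-50 + I) = 2*I*(-50 + I))
R = -1178 (R = 2*31*(-50 + 31) = 2*31*(-19) = -1178)
R + b(-69, -26) = -1178 - 69*(-26) = -1178 + 1794 = 616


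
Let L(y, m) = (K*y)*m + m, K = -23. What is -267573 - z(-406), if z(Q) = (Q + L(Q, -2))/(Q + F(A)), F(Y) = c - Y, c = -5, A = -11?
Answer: -26762071/100 ≈ -2.6762e+5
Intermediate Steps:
F(Y) = -5 - Y
L(y, m) = m - 23*m*y (L(y, m) = (-23*y)*m + m = -23*m*y + m = m - 23*m*y)
z(Q) = (-2 + 47*Q)/(6 + Q) (z(Q) = (Q - 2*(1 - 23*Q))/(Q + (-5 - 1*(-11))) = (Q + (-2 + 46*Q))/(Q + (-5 + 11)) = (-2 + 47*Q)/(Q + 6) = (-2 + 47*Q)/(6 + Q))
-267573 - z(-406) = -267573 - (-2 + 47*(-406))/(6 - 406) = -267573 - (-2 - 19082)/(-400) = -267573 - (-1)*(-19084)/400 = -267573 - 1*4771/100 = -267573 - 4771/100 = -26762071/100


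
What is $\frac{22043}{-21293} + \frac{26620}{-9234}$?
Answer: $- \frac{385182361}{98309781} \approx -3.918$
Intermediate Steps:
$\frac{22043}{-21293} + \frac{26620}{-9234} = 22043 \left(- \frac{1}{21293}\right) + 26620 \left(- \frac{1}{9234}\right) = - \frac{22043}{21293} - \frac{13310}{4617} = - \frac{385182361}{98309781}$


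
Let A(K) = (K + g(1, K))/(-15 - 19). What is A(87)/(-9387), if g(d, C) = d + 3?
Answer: 13/45594 ≈ 0.00028513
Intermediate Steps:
g(d, C) = 3 + d
A(K) = -2/17 - K/34 (A(K) = (K + (3 + 1))/(-15 - 19) = (K + 4)/(-34) = (4 + K)*(-1/34) = -2/17 - K/34)
A(87)/(-9387) = (-2/17 - 1/34*87)/(-9387) = (-2/17 - 87/34)*(-1/9387) = -91/34*(-1/9387) = 13/45594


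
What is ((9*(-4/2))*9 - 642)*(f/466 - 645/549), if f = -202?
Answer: 18378904/14213 ≈ 1293.1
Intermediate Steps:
((9*(-4/2))*9 - 642)*(f/466 - 645/549) = ((9*(-4/2))*9 - 642)*(-202/466 - 645/549) = ((9*(-4*½))*9 - 642)*(-202*1/466 - 645*1/549) = ((9*(-2))*9 - 642)*(-101/233 - 215/183) = (-18*9 - 642)*(-68578/42639) = (-162 - 642)*(-68578/42639) = -804*(-68578/42639) = 18378904/14213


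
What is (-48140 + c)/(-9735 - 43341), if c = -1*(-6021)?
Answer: 42119/53076 ≈ 0.79356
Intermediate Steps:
c = 6021
(-48140 + c)/(-9735 - 43341) = (-48140 + 6021)/(-9735 - 43341) = -42119/(-53076) = -42119*(-1/53076) = 42119/53076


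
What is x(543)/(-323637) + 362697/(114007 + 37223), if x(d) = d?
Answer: 13033339011/5438180390 ≈ 2.3966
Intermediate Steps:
x(543)/(-323637) + 362697/(114007 + 37223) = 543/(-323637) + 362697/(114007 + 37223) = 543*(-1/323637) + 362697/151230 = -181/107879 + 362697*(1/151230) = -181/107879 + 120899/50410 = 13033339011/5438180390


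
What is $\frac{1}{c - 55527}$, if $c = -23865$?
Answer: $- \frac{1}{79392} \approx -1.2596 \cdot 10^{-5}$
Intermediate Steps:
$\frac{1}{c - 55527} = \frac{1}{-23865 - 55527} = \frac{1}{-79392} = - \frac{1}{79392}$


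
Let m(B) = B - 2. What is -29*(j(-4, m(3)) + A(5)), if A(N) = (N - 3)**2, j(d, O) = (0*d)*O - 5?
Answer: 29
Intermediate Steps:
m(B) = -2 + B
j(d, O) = -5 (j(d, O) = 0*O - 5 = 0 - 5 = -5)
A(N) = (-3 + N)**2
-29*(j(-4, m(3)) + A(5)) = -29*(-5 + (-3 + 5)**2) = -29*(-5 + 2**2) = -29*(-5 + 4) = -29*(-1) = 29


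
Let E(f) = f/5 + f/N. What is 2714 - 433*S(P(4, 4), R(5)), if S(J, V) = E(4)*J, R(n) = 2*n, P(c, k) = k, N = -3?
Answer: 54566/15 ≈ 3637.7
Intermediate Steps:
E(f) = -2*f/15 (E(f) = f/5 + f/(-3) = f*(⅕) + f*(-⅓) = f/5 - f/3 = -2*f/15)
S(J, V) = -8*J/15 (S(J, V) = (-2/15*4)*J = -8*J/15)
2714 - 433*S(P(4, 4), R(5)) = 2714 - (-3464)*4/15 = 2714 - 433*(-32/15) = 2714 + 13856/15 = 54566/15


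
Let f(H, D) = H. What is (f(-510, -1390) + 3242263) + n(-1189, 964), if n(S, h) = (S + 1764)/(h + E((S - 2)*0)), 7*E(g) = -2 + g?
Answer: 21868869763/6746 ≈ 3.2418e+6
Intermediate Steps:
E(g) = -2/7 + g/7 (E(g) = (-2 + g)/7 = -2/7 + g/7)
n(S, h) = (1764 + S)/(-2/7 + h) (n(S, h) = (S + 1764)/(h + (-2/7 + ((S - 2)*0)/7)) = (1764 + S)/(h + (-2/7 + ((-2 + S)*0)/7)) = (1764 + S)/(h + (-2/7 + (⅐)*0)) = (1764 + S)/(h + (-2/7 + 0)) = (1764 + S)/(h - 2/7) = (1764 + S)/(-2/7 + h))
(f(-510, -1390) + 3242263) + n(-1189, 964) = (-510 + 3242263) + 7*(1764 - 1189)/(-2 + 7*964) = 3241753 + 7*575/(-2 + 6748) = 3241753 + 7*575/6746 = 3241753 + 7*(1/6746)*575 = 3241753 + 4025/6746 = 21868869763/6746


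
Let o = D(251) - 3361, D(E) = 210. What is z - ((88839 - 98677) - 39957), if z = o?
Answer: 46644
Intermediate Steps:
o = -3151 (o = 210 - 3361 = -3151)
z = -3151
z - ((88839 - 98677) - 39957) = -3151 - ((88839 - 98677) - 39957) = -3151 - (-9838 - 39957) = -3151 - 1*(-49795) = -3151 + 49795 = 46644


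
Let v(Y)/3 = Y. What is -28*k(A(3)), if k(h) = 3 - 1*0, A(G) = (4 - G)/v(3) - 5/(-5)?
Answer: -84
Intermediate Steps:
v(Y) = 3*Y
A(G) = 13/9 - G/9 (A(G) = (4 - G)/((3*3)) - 5/(-5) = (4 - G)/9 - 5*(-⅕) = (4 - G)*(⅑) + 1 = (4/9 - G/9) + 1 = 13/9 - G/9)
k(h) = 3 (k(h) = 3 + 0 = 3)
-28*k(A(3)) = -28*3 = -84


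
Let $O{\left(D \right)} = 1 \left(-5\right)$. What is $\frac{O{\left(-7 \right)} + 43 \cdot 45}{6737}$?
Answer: $\frac{1930}{6737} \approx 0.28648$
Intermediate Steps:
$O{\left(D \right)} = -5$
$\frac{O{\left(-7 \right)} + 43 \cdot 45}{6737} = \frac{-5 + 43 \cdot 45}{6737} = \left(-5 + 1935\right) \frac{1}{6737} = 1930 \cdot \frac{1}{6737} = \frac{1930}{6737}$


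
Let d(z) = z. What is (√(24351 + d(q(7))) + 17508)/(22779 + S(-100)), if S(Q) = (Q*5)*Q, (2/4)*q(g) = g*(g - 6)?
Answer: 17508/72779 + √24365/72779 ≈ 0.24271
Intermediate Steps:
q(g) = 2*g*(-6 + g) (q(g) = 2*(g*(g - 6)) = 2*(g*(-6 + g)) = 2*g*(-6 + g))
S(Q) = 5*Q² (S(Q) = (5*Q)*Q = 5*Q²)
(√(24351 + d(q(7))) + 17508)/(22779 + S(-100)) = (√(24351 + 2*7*(-6 + 7)) + 17508)/(22779 + 5*(-100)²) = (√(24351 + 2*7*1) + 17508)/(22779 + 5*10000) = (√(24351 + 14) + 17508)/(22779 + 50000) = (√24365 + 17508)/72779 = (17508 + √24365)*(1/72779) = 17508/72779 + √24365/72779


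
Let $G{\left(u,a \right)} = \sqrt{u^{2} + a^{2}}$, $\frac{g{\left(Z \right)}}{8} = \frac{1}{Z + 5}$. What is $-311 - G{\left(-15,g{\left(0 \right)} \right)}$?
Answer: $-311 - \frac{\sqrt{5689}}{5} \approx -326.08$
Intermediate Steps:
$g{\left(Z \right)} = \frac{8}{5 + Z}$ ($g{\left(Z \right)} = \frac{8}{Z + 5} = \frac{8}{5 + Z}$)
$G{\left(u,a \right)} = \sqrt{a^{2} + u^{2}}$
$-311 - G{\left(-15,g{\left(0 \right)} \right)} = -311 - \sqrt{\left(\frac{8}{5 + 0}\right)^{2} + \left(-15\right)^{2}} = -311 - \sqrt{\left(\frac{8}{5}\right)^{2} + 225} = -311 - \sqrt{\frac{64}{25} + 225} = -311 - \sqrt{\frac{5689}{25}} = -311 - \frac{\sqrt{5689}}{5}$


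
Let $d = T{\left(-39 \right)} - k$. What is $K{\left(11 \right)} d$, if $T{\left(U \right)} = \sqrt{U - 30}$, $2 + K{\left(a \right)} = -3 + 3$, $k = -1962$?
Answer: $-3924 - 2 i \sqrt{69} \approx -3924.0 - 16.613 i$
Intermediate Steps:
$K{\left(a \right)} = -2$ ($K{\left(a \right)} = -2 + \left(-3 + 3\right) = -2 + 0 = -2$)
$T{\left(U \right)} = \sqrt{-30 + U}$
$d = 1962 + i \sqrt{69}$ ($d = \sqrt{-30 - 39} - -1962 = \sqrt{-69} + 1962 = i \sqrt{69} + 1962 = 1962 + i \sqrt{69} \approx 1962.0 + 8.3066 i$)
$K{\left(11 \right)} d = - 2 \left(1962 + i \sqrt{69}\right) = -3924 - 2 i \sqrt{69}$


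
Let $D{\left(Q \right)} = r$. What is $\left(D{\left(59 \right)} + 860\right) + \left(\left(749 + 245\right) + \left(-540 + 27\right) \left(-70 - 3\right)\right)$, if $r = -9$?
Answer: $39294$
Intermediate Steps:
$D{\left(Q \right)} = -9$
$\left(D{\left(59 \right)} + 860\right) + \left(\left(749 + 245\right) + \left(-540 + 27\right) \left(-70 - 3\right)\right) = \left(-9 + 860\right) + \left(\left(749 + 245\right) + \left(-540 + 27\right) \left(-70 - 3\right)\right) = 851 + \left(994 - -37449\right) = 851 + \left(994 + 37449\right) = 851 + 38443 = 39294$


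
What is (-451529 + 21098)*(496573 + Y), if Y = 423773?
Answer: -396145449126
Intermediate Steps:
(-451529 + 21098)*(496573 + Y) = (-451529 + 21098)*(496573 + 423773) = -430431*920346 = -396145449126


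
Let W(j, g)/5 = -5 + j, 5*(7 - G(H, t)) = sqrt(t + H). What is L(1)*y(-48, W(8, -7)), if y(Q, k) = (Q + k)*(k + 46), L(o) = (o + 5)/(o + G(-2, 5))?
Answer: -2415600/1597 - 60390*sqrt(3)/1597 ≈ -1578.1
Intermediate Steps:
G(H, t) = 7 - sqrt(H + t)/5 (G(H, t) = 7 - sqrt(t + H)/5 = 7 - sqrt(H + t)/5)
W(j, g) = -25 + 5*j (W(j, g) = 5*(-5 + j) = -25 + 5*j)
L(o) = (5 + o)/(7 + o - sqrt(3)/5) (L(o) = (o + 5)/(o + (7 - sqrt(-2 + 5)/5)) = (5 + o)/(o + (7 - sqrt(3)/5)) = (5 + o)/(7 + o - sqrt(3)/5))
y(Q, k) = (46 + k)*(Q + k) (y(Q, k) = (Q + k)*(46 + k) = (46 + k)*(Q + k))
L(1)*y(-48, W(8, -7)) = (5*(5 + 1)/(35 - sqrt(3) + 5*1))*((-25 + 5*8)**2 + 46*(-48) + 46*(-25 + 5*8) - 48*(-25 + 5*8)) = (5*6/(35 - sqrt(3) + 5))*((-25 + 40)**2 - 2208 + 46*(-25 + 40) - 48*(-25 + 40)) = (5*6/(40 - sqrt(3)))*(15**2 - 2208 + 46*15 - 48*15) = (30/(40 - sqrt(3)))*(225 - 2208 + 690 - 720) = (30/(40 - sqrt(3)))*(-2013) = -60390/(40 - sqrt(3))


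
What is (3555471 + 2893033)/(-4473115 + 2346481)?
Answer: -3224252/1063317 ≈ -3.0323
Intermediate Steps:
(3555471 + 2893033)/(-4473115 + 2346481) = 6448504/(-2126634) = 6448504*(-1/2126634) = -3224252/1063317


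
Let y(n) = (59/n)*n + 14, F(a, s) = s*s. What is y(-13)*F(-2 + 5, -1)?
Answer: 73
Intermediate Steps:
F(a, s) = s²
y(n) = 73 (y(n) = 59 + 14 = 73)
y(-13)*F(-2 + 5, -1) = 73*(-1)² = 73*1 = 73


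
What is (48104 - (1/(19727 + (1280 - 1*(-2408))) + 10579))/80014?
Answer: 439323937/936763905 ≈ 0.46898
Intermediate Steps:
(48104 - (1/(19727 + (1280 - 1*(-2408))) + 10579))/80014 = (48104 - (1/(19727 + (1280 + 2408)) + 10579))*(1/80014) = (48104 - (1/(19727 + 3688) + 10579))*(1/80014) = (48104 - (1/23415 + 10579))*(1/80014) = (48104 - 1*247707286/23415)*(1/80014) = (48104 - 247707286/23415)*(1/80014) = (878647874/23415)*(1/80014) = 439323937/936763905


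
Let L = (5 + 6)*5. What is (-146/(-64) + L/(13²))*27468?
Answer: 96804099/1352 ≈ 71601.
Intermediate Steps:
L = 55 (L = 11*5 = 55)
(-146/(-64) + L/(13²))*27468 = (-146/(-64) + 55/(13²))*27468 = (-146*(-1/64) + 55/169)*27468 = (73/32 + 55*(1/169))*27468 = (73/32 + 55/169)*27468 = (14097/5408)*27468 = 96804099/1352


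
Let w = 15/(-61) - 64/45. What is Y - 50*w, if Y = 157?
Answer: 131983/549 ≈ 240.41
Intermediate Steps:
w = -4579/2745 (w = 15*(-1/61) - 64*1/45 = -15/61 - 64/45 = -4579/2745 ≈ -1.6681)
Y - 50*w = 157 - 50*(-4579/2745) = 157 + 45790/549 = 131983/549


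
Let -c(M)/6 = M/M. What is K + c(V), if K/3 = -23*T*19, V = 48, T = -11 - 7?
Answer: 23592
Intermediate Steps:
T = -18
c(M) = -6 (c(M) = -6*M/M = -6*1 = -6)
K = 23598 (K = 3*(-23*(-18)*19) = 3*(414*19) = 3*7866 = 23598)
K + c(V) = 23598 - 6 = 23592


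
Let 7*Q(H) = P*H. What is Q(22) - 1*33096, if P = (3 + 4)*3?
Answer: -33030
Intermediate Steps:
P = 21 (P = 7*3 = 21)
Q(H) = 3*H (Q(H) = (21*H)/7 = 3*H)
Q(22) - 1*33096 = 3*22 - 1*33096 = 66 - 33096 = -33030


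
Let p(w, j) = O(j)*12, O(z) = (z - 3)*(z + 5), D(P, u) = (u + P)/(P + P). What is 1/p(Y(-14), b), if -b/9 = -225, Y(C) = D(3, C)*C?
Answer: 1/49255920 ≈ 2.0302e-8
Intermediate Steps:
D(P, u) = (P + u)/(2*P) (D(P, u) = (P + u)/((2*P)) = (P + u)*(1/(2*P)) = (P + u)/(2*P))
O(z) = (-3 + z)*(5 + z)
Y(C) = C*(1/2 + C/6) (Y(C) = ((1/2)*(3 + C)/3)*C = ((1/2)*(1/3)*(3 + C))*C = (1/2 + C/6)*C = C*(1/2 + C/6))
b = 2025 (b = -9*(-225) = 2025)
p(w, j) = -180 + 12*j**2 + 24*j (p(w, j) = (-15 + j**2 + 2*j)*12 = -180 + 12*j**2 + 24*j)
1/p(Y(-14), b) = 1/(-180 + 12*2025**2 + 24*2025) = 1/(-180 + 12*4100625 + 48600) = 1/(-180 + 49207500 + 48600) = 1/49255920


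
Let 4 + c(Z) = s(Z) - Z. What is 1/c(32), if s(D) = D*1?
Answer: -¼ ≈ -0.25000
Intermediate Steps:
s(D) = D
c(Z) = -4 (c(Z) = -4 + (Z - Z) = -4 + 0 = -4)
1/c(32) = 1/(-4) = -¼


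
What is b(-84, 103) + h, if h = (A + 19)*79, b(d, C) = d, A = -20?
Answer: -163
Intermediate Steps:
h = -79 (h = (-20 + 19)*79 = -1*79 = -79)
b(-84, 103) + h = -84 - 79 = -163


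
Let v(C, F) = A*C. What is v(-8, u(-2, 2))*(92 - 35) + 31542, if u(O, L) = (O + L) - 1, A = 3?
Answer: 30174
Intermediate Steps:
u(O, L) = -1 + L + O (u(O, L) = (L + O) - 1 = -1 + L + O)
v(C, F) = 3*C
v(-8, u(-2, 2))*(92 - 35) + 31542 = (3*(-8))*(92 - 35) + 31542 = -24*57 + 31542 = -1368 + 31542 = 30174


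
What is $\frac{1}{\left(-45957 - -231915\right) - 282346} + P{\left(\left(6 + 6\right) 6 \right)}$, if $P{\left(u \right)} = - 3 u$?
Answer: $- \frac{20819809}{96388} \approx -216.0$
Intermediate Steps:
$\frac{1}{\left(-45957 - -231915\right) - 282346} + P{\left(\left(6 + 6\right) 6 \right)} = \frac{1}{\left(-45957 - -231915\right) - 282346} - 3 \left(6 + 6\right) 6 = \frac{1}{\left(-45957 + 231915\right) - 282346} - 3 \cdot 12 \cdot 6 = \frac{1}{185958 - 282346} - 216 = \frac{1}{-96388} - 216 = - \frac{1}{96388} - 216 = - \frac{20819809}{96388}$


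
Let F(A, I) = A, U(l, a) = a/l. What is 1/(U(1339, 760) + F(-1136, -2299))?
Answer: -1339/1520344 ≈ -0.00088072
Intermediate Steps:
1/(U(1339, 760) + F(-1136, -2299)) = 1/(760/1339 - 1136) = 1/(-1520344/1339) = -1339/1520344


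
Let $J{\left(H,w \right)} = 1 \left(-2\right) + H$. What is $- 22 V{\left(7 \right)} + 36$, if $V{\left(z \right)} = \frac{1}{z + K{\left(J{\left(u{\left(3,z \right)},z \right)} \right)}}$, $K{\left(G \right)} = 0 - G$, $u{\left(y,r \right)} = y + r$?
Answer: $58$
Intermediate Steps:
$u{\left(y,r \right)} = r + y$
$J{\left(H,w \right)} = -2 + H$
$K{\left(G \right)} = - G$
$V{\left(z \right)} = -1$ ($V{\left(z \right)} = \frac{1}{z - \left(-2 + \left(z + 3\right)\right)} = \frac{1}{z - \left(-2 + \left(3 + z\right)\right)} = \frac{1}{z - \left(1 + z\right)} = \frac{1}{-1} = -1$)
$- 22 V{\left(7 \right)} + 36 = \left(-22\right) \left(-1\right) + 36 = 22 + 36 = 58$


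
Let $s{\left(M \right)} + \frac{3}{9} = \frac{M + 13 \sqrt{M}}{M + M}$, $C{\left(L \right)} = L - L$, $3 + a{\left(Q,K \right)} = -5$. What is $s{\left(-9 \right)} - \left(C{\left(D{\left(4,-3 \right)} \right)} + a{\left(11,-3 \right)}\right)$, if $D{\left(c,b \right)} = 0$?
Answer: $\frac{49}{6} - \frac{13 i}{6} \approx 8.1667 - 2.1667 i$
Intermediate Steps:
$a{\left(Q,K \right)} = -8$ ($a{\left(Q,K \right)} = -3 - 5 = -8$)
$C{\left(L \right)} = 0$
$s{\left(M \right)} = - \frac{1}{3} + \frac{M + 13 \sqrt{M}}{2 M}$ ($s{\left(M \right)} = - \frac{1}{3} + \frac{M + 13 \sqrt{M}}{M + M} = - \frac{1}{3} + \frac{M + 13 \sqrt{M}}{2 M}$)
$s{\left(-9 \right)} - \left(C{\left(D{\left(4,-3 \right)} \right)} + a{\left(11,-3 \right)}\right) = \left(\frac{1}{6} + \frac{13}{2 \cdot 3 i}\right) - \left(0 - 8\right) = \left(\frac{1}{6} + \frac{13 \left(- \frac{i}{3}\right)}{2}\right) - -8 = \left(\frac{1}{6} - \frac{13 i}{6}\right) + 8 = \frac{49}{6} - \frac{13 i}{6}$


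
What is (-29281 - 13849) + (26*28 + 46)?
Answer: -42356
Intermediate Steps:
(-29281 - 13849) + (26*28 + 46) = -43130 + (728 + 46) = -43130 + 774 = -42356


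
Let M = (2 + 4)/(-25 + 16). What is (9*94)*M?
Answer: -564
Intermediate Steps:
M = -⅔ (M = 6/(-9) = 6*(-⅑) = -⅔ ≈ -0.66667)
(9*94)*M = (9*94)*(-⅔) = 846*(-⅔) = -564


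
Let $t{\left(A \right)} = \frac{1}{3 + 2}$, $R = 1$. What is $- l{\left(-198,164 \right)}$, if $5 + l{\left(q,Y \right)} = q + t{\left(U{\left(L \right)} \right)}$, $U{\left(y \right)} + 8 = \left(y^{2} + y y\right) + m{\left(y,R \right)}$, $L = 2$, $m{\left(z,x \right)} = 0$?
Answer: $\frac{1014}{5} \approx 202.8$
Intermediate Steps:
$U{\left(y \right)} = -8 + 2 y^{2}$ ($U{\left(y \right)} = -8 + \left(\left(y^{2} + y y\right) + 0\right) = -8 + \left(\left(y^{2} + y^{2}\right) + 0\right) = -8 + \left(2 y^{2} + 0\right) = -8 + 2 y^{2}$)
$t{\left(A \right)} = \frac{1}{5}$
$l{\left(q,Y \right)} = - \frac{24}{5} + q$ ($l{\left(q,Y \right)} = -5 + \left(q + \frac{1}{5}\right) = -5 + \left(\frac{1}{5} + q\right) = - \frac{24}{5} + q$)
$- l{\left(-198,164 \right)} = - (- \frac{24}{5} - 198) = \left(-1\right) \left(- \frac{1014}{5}\right) = \frac{1014}{5}$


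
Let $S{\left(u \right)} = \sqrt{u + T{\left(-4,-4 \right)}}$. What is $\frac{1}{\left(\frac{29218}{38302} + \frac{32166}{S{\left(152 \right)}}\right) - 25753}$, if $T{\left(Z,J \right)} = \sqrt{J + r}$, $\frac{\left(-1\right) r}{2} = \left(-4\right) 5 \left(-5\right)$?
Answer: $\frac{19151 \sqrt{152 + 2 i \sqrt{51}}}{616011066 - 493181094 \sqrt{2} \sqrt{76 + i \sqrt{51}}} \approx -4.3192 \cdot 10^{-5} + 2.2743 \cdot 10^{-7} i$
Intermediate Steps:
$r = -200$ ($r = - 2 \left(-4\right) 5 \left(-5\right) = - 2 \left(\left(-20\right) \left(-5\right)\right) = \left(-2\right) 100 = -200$)
$T{\left(Z,J \right)} = \sqrt{-200 + J}$ ($T{\left(Z,J \right)} = \sqrt{J - 200} = \sqrt{-200 + J}$)
$S{\left(u \right)} = \sqrt{u + 2 i \sqrt{51}}$ ($S{\left(u \right)} = \sqrt{u + \sqrt{-200 - 4}} = \sqrt{u + \sqrt{-204}} = \sqrt{u + 2 i \sqrt{51}}$)
$\frac{1}{\left(\frac{29218}{38302} + \frac{32166}{S{\left(152 \right)}}\right) - 25753} = \frac{1}{\left(\frac{29218}{38302} + \frac{32166}{\sqrt{152 + 2 i \sqrt{51}}}\right) - 25753} = \frac{1}{\left(29218 \cdot \frac{1}{38302} + \frac{32166}{\sqrt{152 + 2 i \sqrt{51}}}\right) - 25753} = \frac{1}{\left(\frac{14609}{19151} + \frac{32166}{\sqrt{152 + 2 i \sqrt{51}}}\right) - 25753} = \frac{1}{- \frac{493181094}{19151} + \frac{32166}{\sqrt{152 + 2 i \sqrt{51}}}}$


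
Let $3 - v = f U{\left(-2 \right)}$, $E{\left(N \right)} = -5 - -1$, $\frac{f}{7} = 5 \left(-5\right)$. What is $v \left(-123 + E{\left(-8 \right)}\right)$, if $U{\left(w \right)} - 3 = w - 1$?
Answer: $-381$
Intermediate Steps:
$f = -175$ ($f = 7 \cdot 5 \left(-5\right) = 7 \left(-25\right) = -175$)
$U{\left(w \right)} = 2 + w$ ($U{\left(w \right)} = 3 + \left(w - 1\right) = 3 + \left(-1 + w\right) = 2 + w$)
$E{\left(N \right)} = -4$ ($E{\left(N \right)} = -5 + 1 = -4$)
$v = 3$ ($v = 3 - - 175 \left(2 - 2\right) = 3 - \left(-175\right) 0 = 3 - 0 = 3 + 0 = 3$)
$v \left(-123 + E{\left(-8 \right)}\right) = 3 \left(-123 - 4\right) = 3 \left(-127\right) = -381$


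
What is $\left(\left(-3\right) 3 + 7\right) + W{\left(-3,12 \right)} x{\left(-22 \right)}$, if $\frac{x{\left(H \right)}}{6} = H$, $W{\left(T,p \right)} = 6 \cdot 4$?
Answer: $-3170$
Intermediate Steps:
$W{\left(T,p \right)} = 24$
$x{\left(H \right)} = 6 H$
$\left(\left(-3\right) 3 + 7\right) + W{\left(-3,12 \right)} x{\left(-22 \right)} = \left(\left(-3\right) 3 + 7\right) + 24 \cdot 6 \left(-22\right) = \left(-9 + 7\right) + 24 \left(-132\right) = -2 - 3168 = -3170$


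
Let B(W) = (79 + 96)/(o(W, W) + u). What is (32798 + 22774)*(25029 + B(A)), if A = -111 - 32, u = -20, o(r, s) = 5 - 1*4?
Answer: 26417595072/19 ≈ 1.3904e+9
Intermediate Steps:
o(r, s) = 1 (o(r, s) = 5 - 4 = 1)
A = -143
B(W) = -175/19 (B(W) = (79 + 96)/(1 - 20) = 175/(-19) = 175*(-1/19) = -175/19)
(32798 + 22774)*(25029 + B(A)) = (32798 + 22774)*(25029 - 175/19) = 55572*(475376/19) = 26417595072/19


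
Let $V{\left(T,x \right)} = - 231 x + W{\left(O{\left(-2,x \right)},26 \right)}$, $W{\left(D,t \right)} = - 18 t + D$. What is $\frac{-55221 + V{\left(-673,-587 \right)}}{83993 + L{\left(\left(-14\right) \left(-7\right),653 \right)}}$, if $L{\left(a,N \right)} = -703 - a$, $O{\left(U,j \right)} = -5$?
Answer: $\frac{79903}{83192} \approx 0.96046$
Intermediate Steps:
$W{\left(D,t \right)} = D - 18 t$
$V{\left(T,x \right)} = -473 - 231 x$ ($V{\left(T,x \right)} = - 231 x - 473 = -473 - 231 x$)
$\frac{-55221 + V{\left(-673,-587 \right)}}{83993 + L{\left(\left(-14\right) \left(-7\right),653 \right)}} = \frac{-55221 - -135124}{83993 - \left(703 - -98\right)} = \frac{-55221 + \left(-473 + 135597\right)}{83993 - 801} = \frac{-55221 + 135124}{83993 - 801} = \frac{79903}{83993 - 801} = \frac{79903}{83192}$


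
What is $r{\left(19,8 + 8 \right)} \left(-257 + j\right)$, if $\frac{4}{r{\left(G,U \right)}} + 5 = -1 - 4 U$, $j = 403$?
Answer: $- \frac{292}{35} \approx -8.3428$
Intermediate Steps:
$r{\left(G,U \right)} = \frac{4}{-6 - 4 U}$ ($r{\left(G,U \right)} = \frac{4}{-5 - \left(1 + 4 U\right)} = \frac{4}{-6 - 4 U}$)
$r{\left(19,8 + 8 \right)} \left(-257 + j\right) = - \frac{2}{3 + 2 \left(8 + 8\right)} \left(-257 + 403\right) = - \frac{2}{3 + 2 \cdot 16} \cdot 146 = - \frac{2}{3 + 32} \cdot 146 = - \frac{2}{35} \cdot 146 = \left(-2\right) \frac{1}{35} \cdot 146 = \left(- \frac{2}{35}\right) 146 = - \frac{292}{35}$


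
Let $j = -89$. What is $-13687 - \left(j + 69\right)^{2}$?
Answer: $-14087$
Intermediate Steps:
$-13687 - \left(j + 69\right)^{2} = -13687 - \left(-89 + 69\right)^{2} = -13687 - \left(-20\right)^{2} = -13687 - 400 = -14087$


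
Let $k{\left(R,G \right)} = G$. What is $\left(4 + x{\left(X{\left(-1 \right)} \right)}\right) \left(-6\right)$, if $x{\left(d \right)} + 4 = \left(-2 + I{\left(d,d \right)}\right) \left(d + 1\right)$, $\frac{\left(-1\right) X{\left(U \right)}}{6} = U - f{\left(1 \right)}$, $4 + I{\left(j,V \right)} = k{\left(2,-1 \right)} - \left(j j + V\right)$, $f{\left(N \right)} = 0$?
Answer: $2058$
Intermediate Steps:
$I{\left(j,V \right)} = -5 - V - j^{2}$ ($I{\left(j,V \right)} = -4 - \left(1 + V + j j\right) = -4 - \left(1 + V + j^{2}\right) = -5 - V - j^{2}$)
$X{\left(U \right)} = - 6 U$ ($X{\left(U \right)} = - 6 \left(U - 0\right) = - 6 \left(U + 0\right) = - 6 U$)
$x{\left(d \right)} = -4 + \left(1 + d\right) \left(-7 - d - d^{2}\right)$ ($x{\left(d \right)} = -4 + \left(-2 - \left(5 + d + d^{2}\right)\right) \left(d + 1\right) = -4 + \left(-7 - d - d^{2}\right) \left(1 + d\right) = -4 + \left(1 + d\right) \left(-7 - d - d^{2}\right)$)
$\left(4 + x{\left(X{\left(-1 \right)} \right)}\right) \left(-6\right) = \left(4 - \left(11 + 72 + \left(\left(-6\right) \left(-1\right)\right)^{3} + 8 \left(-6\right) \left(-1\right)\right)\right) \left(-6\right) = \left(4 - \left(275 + 72\right)\right) \left(-6\right) = \left(4 - 347\right) \left(-6\right) = \left(-343\right) \left(-6\right) = 2058$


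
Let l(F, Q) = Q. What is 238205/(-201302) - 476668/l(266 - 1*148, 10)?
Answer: -47978301893/1006510 ≈ -47668.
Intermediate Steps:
238205/(-201302) - 476668/l(266 - 1*148, 10) = 238205/(-201302) - 476668/10 = 238205*(-1/201302) - 476668*⅒ = -238205/201302 - 238334/5 = -47978301893/1006510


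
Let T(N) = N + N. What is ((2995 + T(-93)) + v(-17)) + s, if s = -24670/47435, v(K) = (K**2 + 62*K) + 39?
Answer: 19756487/9487 ≈ 2082.5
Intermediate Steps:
v(K) = 39 + K**2 + 62*K
T(N) = 2*N
s = -4934/9487 (s = -24670*1/47435 = -4934/9487 ≈ -0.52008)
((2995 + T(-93)) + v(-17)) + s = ((2995 + 2*(-93)) + (39 + (-17)**2 + 62*(-17))) - 4934/9487 = ((2995 - 186) + (39 + 289 - 1054)) - 4934/9487 = (2809 - 726) - 4934/9487 = 2083 - 4934/9487 = 19756487/9487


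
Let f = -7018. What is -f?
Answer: 7018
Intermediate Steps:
-f = -1*(-7018) = 7018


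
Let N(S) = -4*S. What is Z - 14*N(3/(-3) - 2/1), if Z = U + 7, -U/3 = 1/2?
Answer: -325/2 ≈ -162.50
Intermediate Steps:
U = -3/2 ≈ -1.5000
Z = 11/2 (Z = -3/2 + 7 = 11/2 ≈ 5.5000)
Z - 14*N(3/(-3) - 2/1) = 11/2 - (-56)*(3/(-3) - 2/1) = 11/2 - (-56)*(3*(-⅓) - 2*1) = 11/2 - (-56)*(-1 - 2) = 11/2 - (-56)*(-3) = 11/2 - 14*12 = 11/2 - 168 = -325/2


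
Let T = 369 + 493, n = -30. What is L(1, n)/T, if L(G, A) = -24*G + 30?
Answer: 3/431 ≈ 0.0069606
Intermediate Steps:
L(G, A) = 30 - 24*G
T = 862
L(1, n)/T = (30 - 24*1)/862 = (30 - 24)*(1/862) = 6*(1/862) = 3/431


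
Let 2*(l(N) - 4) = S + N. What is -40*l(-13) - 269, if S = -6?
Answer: -49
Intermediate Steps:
l(N) = 1 + N/2 (l(N) = 4 + (-6 + N)/2 = 4 + (-3 + N/2) = 1 + N/2)
-40*l(-13) - 269 = -40*(1 + (1/2)*(-13)) - 269 = -40*(1 - 13/2) - 269 = -40*(-11/2) - 269 = 220 - 269 = -49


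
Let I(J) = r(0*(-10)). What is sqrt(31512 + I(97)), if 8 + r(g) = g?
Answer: 4*sqrt(1969) ≈ 177.49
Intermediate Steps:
r(g) = -8 + g
I(J) = -8 (I(J) = -8 + 0*(-10) = -8 + 0 = -8)
sqrt(31512 + I(97)) = sqrt(31512 - 8) = sqrt(31504) = 4*sqrt(1969)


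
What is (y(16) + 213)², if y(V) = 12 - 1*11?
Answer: 45796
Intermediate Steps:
y(V) = 1 (y(V) = 12 - 11 = 1)
(y(16) + 213)² = (1 + 213)² = 214² = 45796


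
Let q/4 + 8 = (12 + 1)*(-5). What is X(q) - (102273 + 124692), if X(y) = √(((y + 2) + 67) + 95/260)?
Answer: -226965 + I*√150501/26 ≈ -2.2697e+5 + 14.921*I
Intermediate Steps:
q = -292 (q = -32 + 4*((12 + 1)*(-5)) = -32 + 4*(13*(-5)) = -32 + 4*(-65) = -32 - 260 = -292)
X(y) = √(3607/52 + y) (X(y) = √(((2 + y) + 67) + 95*(1/260)) = √((69 + y) + 19/52) = √(3607/52 + y))
X(q) - (102273 + 124692) = √(46891 + 676*(-292))/26 - (102273 + 124692) = √(46891 - 197392)/26 - 1*226965 = √(-150501)/26 - 226965 = (I*√150501)/26 - 226965 = I*√150501/26 - 226965 = -226965 + I*√150501/26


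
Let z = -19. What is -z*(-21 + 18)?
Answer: -57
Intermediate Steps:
-z*(-21 + 18) = -(-19)*(-21 + 18) = -(-19)*(-3) = -1*57 = -57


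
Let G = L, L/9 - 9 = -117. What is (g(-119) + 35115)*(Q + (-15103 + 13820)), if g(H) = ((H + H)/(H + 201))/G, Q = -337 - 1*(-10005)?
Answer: 3911331661705/13284 ≈ 2.9444e+8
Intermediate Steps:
L = -972 (L = 81 + 9*(-117) = 81 - 1053 = -972)
G = -972
Q = 9668 (Q = -337 + 10005 = 9668)
g(H) = -H/(486*(201 + H)) (g(H) = ((H + H)/(H + 201))/(-972) = ((2*H)/(201 + H))*(-1/972) = (2*H/(201 + H))*(-1/972) = -H/(486*(201 + H)))
(g(-119) + 35115)*(Q + (-15103 + 13820)) = (-1*(-119)/(97686 + 486*(-119)) + 35115)*(9668 + (-15103 + 13820)) = (-1*(-119)/(97686 - 57834) + 35115)*(9668 - 1283) = (-1*(-119)/39852 + 35115)*8385 = (-1*(-119)*1/39852 + 35115)*8385 = (119/39852 + 35115)*8385 = (1399403099/39852)*8385 = 3911331661705/13284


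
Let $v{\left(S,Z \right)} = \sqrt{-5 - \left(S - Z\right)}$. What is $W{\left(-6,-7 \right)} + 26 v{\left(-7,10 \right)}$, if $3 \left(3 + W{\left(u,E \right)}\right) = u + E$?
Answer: $- \frac{22}{3} + 52 \sqrt{3} \approx 82.733$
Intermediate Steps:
$W{\left(u,E \right)} = -3 + \frac{E}{3} + \frac{u}{3}$ ($W{\left(u,E \right)} = -3 + \frac{u + E}{3} = -3 + \frac{E + u}{3} = -3 + \left(\frac{E}{3} + \frac{u}{3}\right) = -3 + \frac{E}{3} + \frac{u}{3}$)
$v{\left(S,Z \right)} = \sqrt{-5 + Z - S}$
$W{\left(-6,-7 \right)} + 26 v{\left(-7,10 \right)} = \left(-3 + \frac{1}{3} \left(-7\right) + \frac{1}{3} \left(-6\right)\right) + 26 \sqrt{-5 + 10 - -7} = \left(-3 - \frac{7}{3} - 2\right) + 26 \sqrt{-5 + 10 + 7} = - \frac{22}{3} + 26 \sqrt{12} = - \frac{22}{3} + 26 \cdot 2 \sqrt{3} = - \frac{22}{3} + 52 \sqrt{3}$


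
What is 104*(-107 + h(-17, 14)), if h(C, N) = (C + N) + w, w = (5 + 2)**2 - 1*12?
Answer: -7592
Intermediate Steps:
w = 37 (w = 7**2 - 12 = 49 - 12 = 37)
h(C, N) = 37 + C + N (h(C, N) = (C + N) + 37 = 37 + C + N)
104*(-107 + h(-17, 14)) = 104*(-107 + (37 - 17 + 14)) = 104*(-107 + 34) = 104*(-73) = -7592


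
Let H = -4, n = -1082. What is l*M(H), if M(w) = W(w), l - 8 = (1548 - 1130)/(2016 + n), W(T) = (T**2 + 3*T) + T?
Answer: 0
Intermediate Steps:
W(T) = T**2 + 4*T
l = 3945/467 (l = 8 + (1548 - 1130)/(2016 - 1082) = 8 + 418/934 = 8 + 418*(1/934) = 8 + 209/467 = 3945/467 ≈ 8.4475)
M(w) = w*(4 + w)
l*M(H) = 3945*(-4*(4 - 4))/467 = 3945*(-4*0)/467 = (3945/467)*0 = 0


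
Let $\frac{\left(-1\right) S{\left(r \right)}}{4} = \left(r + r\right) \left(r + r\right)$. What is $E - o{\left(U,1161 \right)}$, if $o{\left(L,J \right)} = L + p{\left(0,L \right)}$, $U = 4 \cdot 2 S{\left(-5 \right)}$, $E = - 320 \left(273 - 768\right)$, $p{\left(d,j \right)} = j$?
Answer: $164800$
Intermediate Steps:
$S{\left(r \right)} = - 16 r^{2}$ ($S{\left(r \right)} = - 4 \left(r + r\right) \left(r + r\right) = - 4 \cdot 2 r 2 r = - 4 \cdot 4 r^{2} = - 16 r^{2}$)
$E = 158400$ ($E = \left(-320\right) \left(-495\right) = 158400$)
$U = -3200$ ($U = 4 \cdot 2 \left(- 16 \left(-5\right)^{2}\right) = 8 \left(\left(-16\right) 25\right) = 8 \left(-400\right) = -3200$)
$o{\left(L,J \right)} = 2 L$ ($o{\left(L,J \right)} = L + L = 2 L$)
$E - o{\left(U,1161 \right)} = 158400 - 2 \left(-3200\right) = 158400 - -6400 = 158400 + 6400 = 164800$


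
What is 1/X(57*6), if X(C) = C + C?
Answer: 1/684 ≈ 0.0014620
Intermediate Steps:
X(C) = 2*C
1/X(57*6) = 1/(2*(57*6)) = 1/(2*342) = 1/684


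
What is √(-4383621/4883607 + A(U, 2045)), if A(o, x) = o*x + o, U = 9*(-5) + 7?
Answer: I*√22892363655431479/542623 ≈ 278.83*I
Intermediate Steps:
U = -38 (U = -45 + 7 = -38)
A(o, x) = o + o*x
√(-4383621/4883607 + A(U, 2045)) = √(-4383621/4883607 - 38*(1 + 2045)) = √(-4383621*1/4883607 - 38*2046) = √(-487069/542623 - 77748) = √(-42188340073/542623) = I*√22892363655431479/542623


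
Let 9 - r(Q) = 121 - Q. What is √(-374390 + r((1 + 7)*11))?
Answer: I*√374414 ≈ 611.89*I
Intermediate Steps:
r(Q) = -112 + Q (r(Q) = 9 - (121 - Q) = 9 + (-121 + Q) = -112 + Q)
√(-374390 + r((1 + 7)*11)) = √(-374390 + (-112 + (1 + 7)*11)) = √(-374390 + (-112 + 8*11)) = √(-374390 + (-112 + 88)) = √(-374390 - 24) = √(-374414) = I*√374414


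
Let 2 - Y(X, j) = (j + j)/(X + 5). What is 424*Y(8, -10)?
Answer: 19504/13 ≈ 1500.3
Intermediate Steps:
Y(X, j) = 2 - 2*j/(5 + X) (Y(X, j) = 2 - (j + j)/(X + 5) = 2 - 2*j/(5 + X))
424*Y(8, -10) = 424*(2*(5 + 8 - 1*(-10))/(5 + 8)) = 424*(2*(5 + 8 + 10)/13) = 424*(2*(1/13)*23) = 424*(46/13) = 19504/13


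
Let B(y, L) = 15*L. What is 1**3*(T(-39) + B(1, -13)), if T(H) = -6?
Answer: -201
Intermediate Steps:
1**3*(T(-39) + B(1, -13)) = 1**3*(-6 + 15*(-13)) = 1*(-6 - 195) = 1*(-201) = -201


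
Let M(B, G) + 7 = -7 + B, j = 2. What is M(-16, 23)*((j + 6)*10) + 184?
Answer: -2216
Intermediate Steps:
M(B, G) = -14 + B (M(B, G) = -7 + (-7 + B) = -14 + B)
M(-16, 23)*((j + 6)*10) + 184 = (-14 - 16)*((2 + 6)*10) + 184 = -240*10 + 184 = -30*80 + 184 = -2400 + 184 = -2216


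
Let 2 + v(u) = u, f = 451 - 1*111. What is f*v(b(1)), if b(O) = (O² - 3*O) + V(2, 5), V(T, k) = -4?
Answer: -2720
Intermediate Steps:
f = 340 (f = 451 - 111 = 340)
b(O) = -4 + O² - 3*O (b(O) = (O² - 3*O) - 4 = -4 + O² - 3*O)
v(u) = -2 + u
f*v(b(1)) = 340*(-2 + (-4 + 1² - 3*1)) = 340*(-2 + (-4 + 1 - 3)) = 340*(-2 - 6) = 340*(-8) = -2720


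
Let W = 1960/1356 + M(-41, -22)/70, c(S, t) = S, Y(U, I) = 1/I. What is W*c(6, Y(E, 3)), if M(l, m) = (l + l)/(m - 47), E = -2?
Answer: 798166/90965 ≈ 8.7744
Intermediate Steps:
M(l, m) = 2*l/(-47 + m) (M(l, m) = (2*l)/(-47 + m) = 2*l/(-47 + m))
W = 399083/272895 (W = 1960/1356 + (2*(-41)/(-47 - 22))/70 = 1960*(1/1356) + (2*(-41)/(-69))*(1/70) = 490/339 + (2*(-41)*(-1/69))*(1/70) = 490/339 + (82/69)*(1/70) = 490/339 + 41/2415 = 399083/272895 ≈ 1.4624)
W*c(6, Y(E, 3)) = (399083/272895)*6 = 798166/90965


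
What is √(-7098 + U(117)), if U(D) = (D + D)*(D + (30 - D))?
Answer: I*√78 ≈ 8.8318*I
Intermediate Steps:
U(D) = 60*D (U(D) = (2*D)*30 = 60*D)
√(-7098 + U(117)) = √(-7098 + 60*117) = √(-7098 + 7020) = √(-78) = I*√78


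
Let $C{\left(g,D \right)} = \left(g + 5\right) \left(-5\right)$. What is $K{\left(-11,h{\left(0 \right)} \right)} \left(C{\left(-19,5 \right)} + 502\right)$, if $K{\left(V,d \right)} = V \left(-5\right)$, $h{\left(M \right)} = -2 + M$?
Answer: $31460$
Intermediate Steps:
$K{\left(V,d \right)} = - 5 V$
$C{\left(g,D \right)} = -25 - 5 g$ ($C{\left(g,D \right)} = \left(5 + g\right) \left(-5\right) = -25 - 5 g$)
$K{\left(-11,h{\left(0 \right)} \right)} \left(C{\left(-19,5 \right)} + 502\right) = \left(-5\right) \left(-11\right) \left(\left(-25 - -95\right) + 502\right) = 55 \left(\left(-25 + 95\right) + 502\right) = 55 \left(70 + 502\right) = 55 \cdot 572 = 31460$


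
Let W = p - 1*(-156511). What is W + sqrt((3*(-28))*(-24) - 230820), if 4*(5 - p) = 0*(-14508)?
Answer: 156516 + 2*I*sqrt(57201) ≈ 1.5652e+5 + 478.33*I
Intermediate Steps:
p = 5 (p = 5 - 0*(-14508) = 5 - 1/4*0 = 5 + 0 = 5)
W = 156516 (W = 5 - 1*(-156511) = 5 + 156511 = 156516)
W + sqrt((3*(-28))*(-24) - 230820) = 156516 + sqrt((3*(-28))*(-24) - 230820) = 156516 + sqrt(-84*(-24) - 230820) = 156516 + sqrt(2016 - 230820) = 156516 + sqrt(-228804) = 156516 + 2*I*sqrt(57201)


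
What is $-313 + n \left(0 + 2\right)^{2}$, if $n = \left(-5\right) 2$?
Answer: $-353$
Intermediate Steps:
$n = -10$
$-313 + n \left(0 + 2\right)^{2} = -313 - 10 \left(0 + 2\right)^{2} = -313 - 10 \cdot 2^{2} = -313 - 40 = -353$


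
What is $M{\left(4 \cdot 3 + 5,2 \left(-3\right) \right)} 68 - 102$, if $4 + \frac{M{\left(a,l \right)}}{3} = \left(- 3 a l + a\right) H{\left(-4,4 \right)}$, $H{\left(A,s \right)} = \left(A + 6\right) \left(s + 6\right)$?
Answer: $1316922$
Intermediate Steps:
$H{\left(A,s \right)} = \left(6 + A\right) \left(6 + s\right)$
$M{\left(a,l \right)} = -12 + 60 a - 180 a l$ ($M{\left(a,l \right)} = -12 + 3 \left(- 3 a l + a\right) \left(36 + 6 \left(-4\right) + 6 \cdot 4 - 16\right) = -12 + 3 \left(- 3 a l + a\right) \left(36 - 24 + 24 - 16\right) = -12 + 3 \left(a - 3 a l\right) 20 = -12 + 3 \left(20 a - 60 a l\right) = -12 - \left(- 60 a + 180 a l\right) = -12 + 60 a - 180 a l$)
$M{\left(4 \cdot 3 + 5,2 \left(-3\right) \right)} 68 - 102 = \left(-12 + 60 \left(4 \cdot 3 + 5\right) - 180 \left(4 \cdot 3 + 5\right) 2 \left(-3\right)\right) 68 - 102 = \left(-12 + 60 \left(12 + 5\right) - 180 \left(12 + 5\right) \left(-6\right)\right) 68 - 102 = \left(-12 + 60 \cdot 17 - 3060 \left(-6\right)\right) 68 - 102 = \left(-12 + 1020 + 18360\right) 68 - 102 = 19368 \cdot 68 - 102 = 1317024 - 102 = 1316922$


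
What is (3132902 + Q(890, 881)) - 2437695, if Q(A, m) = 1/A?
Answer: 618734231/890 ≈ 6.9521e+5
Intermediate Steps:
(3132902 + Q(890, 881)) - 2437695 = (3132902 + 1/890) - 2437695 = 2788282781/890 - 2437695 = 618734231/890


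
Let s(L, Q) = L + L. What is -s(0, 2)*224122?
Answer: 0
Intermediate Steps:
s(L, Q) = 2*L
-s(0, 2)*224122 = -2*0*224122 = -1*0*224122 = 0*224122 = 0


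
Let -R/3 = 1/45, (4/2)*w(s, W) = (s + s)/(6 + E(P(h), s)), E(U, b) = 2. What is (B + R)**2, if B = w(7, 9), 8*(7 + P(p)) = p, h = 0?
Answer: 9409/14400 ≈ 0.65340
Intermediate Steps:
P(p) = -7 + p/8
w(s, W) = s/8 (w(s, W) = ((s + s)/(6 + 2))/2 = ((2*s)/8)/2 = ((2*s)*(1/8))/2 = (s/4)/2 = s/8)
B = 7/8 (B = (1/8)*7 = 7/8 ≈ 0.87500)
R = -1/15 (R = -3/45 = -3*1/45 = -1/15 ≈ -0.066667)
(B + R)**2 = (7/8 - 1/15)**2 = (97/120)**2 = 9409/14400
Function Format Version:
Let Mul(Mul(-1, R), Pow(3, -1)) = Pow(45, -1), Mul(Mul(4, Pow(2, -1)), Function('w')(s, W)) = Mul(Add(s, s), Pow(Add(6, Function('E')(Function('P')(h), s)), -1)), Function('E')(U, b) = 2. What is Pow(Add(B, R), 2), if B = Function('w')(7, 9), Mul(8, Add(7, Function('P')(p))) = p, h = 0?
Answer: Rational(9409, 14400) ≈ 0.65340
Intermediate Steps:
Function('P')(p) = Add(-7, Mul(Rational(1, 8), p))
Function('w')(s, W) = Mul(Rational(1, 8), s) (Function('w')(s, W) = Mul(Rational(1, 2), Mul(Add(s, s), Pow(Add(6, 2), -1))) = Mul(Rational(1, 2), Mul(Mul(2, s), Pow(8, -1))) = Mul(Rational(1, 2), Mul(Mul(2, s), Rational(1, 8))) = Mul(Rational(1, 2), Mul(Rational(1, 4), s)) = Mul(Rational(1, 8), s))
B = Rational(7, 8) (B = Mul(Rational(1, 8), 7) = Rational(7, 8) ≈ 0.87500)
R = Rational(-1, 15) (R = Mul(-3, Pow(45, -1)) = Mul(-3, Rational(1, 45)) = Rational(-1, 15) ≈ -0.066667)
Pow(Add(B, R), 2) = Pow(Add(Rational(7, 8), Rational(-1, 15)), 2) = Pow(Rational(97, 120), 2) = Rational(9409, 14400)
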